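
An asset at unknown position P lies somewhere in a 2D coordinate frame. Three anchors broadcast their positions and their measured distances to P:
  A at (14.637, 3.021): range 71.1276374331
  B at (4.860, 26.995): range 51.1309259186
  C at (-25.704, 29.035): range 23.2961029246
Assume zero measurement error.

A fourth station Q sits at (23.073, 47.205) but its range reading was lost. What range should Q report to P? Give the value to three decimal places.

66.352

eq1: (x − 14.637)² + (y − 3.021)² = 71.1276374331²
eq2: (x − 4.860)² + (y − 26.995)² = 51.1309259186²
eq3: (x + 25.704)² + (y − 29.035)² = 23.2961029246²
eq2−eq1, eq2−eq3 (x²,y² cancel):
  19.554·x − 47.948·y = -2973.750637
  -61.128·x + 4.080·y = 2823.040390
det = 19.554·4.080 − -47.948·-61.128 = -2851.185024
x = (-2973.750637·4.080 − -47.948·2823.040390) / -2851.185024 = -43.219306
y = (19.554·2823.040390 − -2973.750637·-61.128) / -2851.185024 = 44.394768
|P − Q| = √((-43.219306 − 23.073)² + (44.394768 − 47.205)²) = 66.351844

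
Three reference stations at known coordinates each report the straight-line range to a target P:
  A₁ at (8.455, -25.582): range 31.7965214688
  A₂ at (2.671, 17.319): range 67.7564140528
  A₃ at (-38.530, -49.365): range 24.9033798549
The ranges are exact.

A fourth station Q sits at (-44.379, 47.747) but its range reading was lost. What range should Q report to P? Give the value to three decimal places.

100.982

eq1: (x − 8.455)² + (y + 25.582)² = 31.7965214688²
eq2: (x − 2.671)² + (y − 17.319)² = 67.7564140528²
eq3: (x + 38.530)² + (y + 49.365)² = 24.9033798549²
eq2−eq1, eq2−eq3 (x²,y² cancel):
  11.568·x − 85.802·y = 3998.756615
  -82.402·x − 133.368·y = 7585.135440
det = 11.568·-133.368 − -85.802·-82.402 = -8613.057428
x = (3998.756615·-133.368 − -85.802·7585.135440) / -8613.057428 = -13.643659
y = (11.568·7585.135440 − 3998.756615·-82.402) / -8613.057428 = -48.443934
|P − Q| = √((-13.643659 − -44.379)² + (-48.443934 − 47.747)²) = 100.981964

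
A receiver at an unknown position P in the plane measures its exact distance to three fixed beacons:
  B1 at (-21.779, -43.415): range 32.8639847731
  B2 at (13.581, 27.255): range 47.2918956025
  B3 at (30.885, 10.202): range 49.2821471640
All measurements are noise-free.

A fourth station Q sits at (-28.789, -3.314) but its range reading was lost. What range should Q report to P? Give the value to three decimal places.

eq1: (x + 21.779)² + (y + 43.415)² = 32.8639847731²
eq2: (x − 13.581)² + (y − 27.255)² = 47.2918956025²
eq3: (x − 30.885)² + (y − 10.202)² = 49.2821471640²
eq2−eq3, eq2−eq1 (x²,y² cancel):
  34.608·x − 34.106·y = -61.521196
  -70.720·x − 141.340·y = 2588.390375
det = 34.608·-141.340 − -34.106·-70.720 = -7303.471040
x = (-61.521196·-141.340 − -34.106·2588.390375) / -7303.471040 = -13.277940
y = (34.608·2588.390375 − -61.521196·-70.720) / -7303.471040 = -11.669552
|P − Q| = √((-13.277940 − -28.789)² + (-11.669552 − -3.314)²) = 17.618406

17.618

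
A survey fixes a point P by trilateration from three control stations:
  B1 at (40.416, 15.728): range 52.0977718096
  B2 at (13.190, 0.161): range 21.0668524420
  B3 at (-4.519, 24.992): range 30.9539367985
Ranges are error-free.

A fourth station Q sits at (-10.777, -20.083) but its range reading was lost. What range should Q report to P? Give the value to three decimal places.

14.714

eq1: (x − 40.416)² + (y − 15.728)² = 52.0977718096²
eq2: (x − 13.190)² + (y − 0.161)² = 21.0668524420²
eq3: (x + 4.519)² + (y − 24.992)² = 30.9539367985²
eq3−eq2, eq3−eq1 (x²,y² cancel):
  35.418·x − 49.662·y = 43.314528
  89.870·x − 18.528·y = -520.230009
det = 35.418·-18.528 − -49.662·89.870 = 3806.899236
x = (43.314528·-18.528 − -49.662·-520.230009) / 3806.899236 = -6.997347
y = (35.418·-520.230009 − 43.314528·89.870) / 3806.899236 = -5.862562
|P − Q| = √((-6.997347 − -10.777)² + (-5.862562 − -20.083)²) = 14.714164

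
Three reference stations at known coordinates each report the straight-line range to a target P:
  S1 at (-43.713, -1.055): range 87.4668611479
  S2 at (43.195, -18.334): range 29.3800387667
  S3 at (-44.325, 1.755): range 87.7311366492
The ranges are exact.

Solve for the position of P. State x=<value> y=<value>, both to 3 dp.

x=42.913 y=11.045

eq1: (x + 43.713)² + (y + 1.055)² = 87.4668611479²
eq2: (x − 43.195)² + (y + 18.334)² = 29.3800387667²
eq3: (x + 44.325)² + (y − 1.755)² = 87.7311366492²
eq3−eq1, eq3−eq2 (x²,y² cancel):
  1.224·x − 5.620·y = -9.545717
  175.040·x − 40.178·y = 7067.723591
det = 1.224·-40.178 − -5.620·175.040 = 934.546928
x = (-9.545717·-40.178 − -5.620·7067.723591) / 934.546928 = 42.912917
y = (1.224·7067.723591 − -9.545717·175.040) / 934.546928 = 11.044685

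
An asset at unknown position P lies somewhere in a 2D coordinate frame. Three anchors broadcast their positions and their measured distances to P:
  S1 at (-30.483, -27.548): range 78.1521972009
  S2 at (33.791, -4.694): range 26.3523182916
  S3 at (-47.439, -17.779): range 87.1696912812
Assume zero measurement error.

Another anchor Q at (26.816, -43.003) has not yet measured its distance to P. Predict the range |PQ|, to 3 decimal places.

64.544

eq1: (x + 30.483)² + (y + 27.548)² = 78.1521972009²
eq2: (x − 33.791)² + (y + 4.694)² = 26.3523182916²
eq3: (x + 47.439)² + (y + 17.779)² = 87.1696912812²
eq1−eq3, eq1−eq2 (x²,y² cancel):
  -33.912·x + 19.538·y = -612.343182
  128.548·x + 45.708·y = 4889.080972
det = -33.912·45.708 − 19.538·128.548 = -4061.620520
x = (-612.343182·45.708 − 19.538·4889.080972) / -4061.620520 = 30.409499
y = (-33.912·4889.080972 − -612.343182·128.548) / -4061.620520 = 21.440463
|P − Q| = √((30.409499 − 26.816)² + (21.440463 − -43.003)²) = 64.543575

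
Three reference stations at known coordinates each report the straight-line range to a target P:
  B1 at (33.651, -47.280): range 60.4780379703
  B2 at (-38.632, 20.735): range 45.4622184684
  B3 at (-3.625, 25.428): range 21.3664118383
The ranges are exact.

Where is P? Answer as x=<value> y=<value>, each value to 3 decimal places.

x=4.221 y=5.554

eq1: (x − 33.651)² + (y + 47.280)² = 60.4780379703²
eq2: (x + 38.632)² + (y − 20.735)² = 45.4622184684²
eq3: (x + 3.625)² + (y − 25.428)² = 21.3664118383²
eq1−eq3, eq1−eq2 (x²,y² cancel):
  -74.552·x + 145.416·y = 493.005130
  -144.566·x + 136.030·y = 145.363217
det = -74.552·136.030 − 145.416·-144.566 = 10880.900896
x = (493.005130·136.030 − 145.416·145.363217) / 10880.900896 = 4.220731
y = (-74.552·145.363217 − 493.005130·-144.566) / 10880.900896 = 5.554196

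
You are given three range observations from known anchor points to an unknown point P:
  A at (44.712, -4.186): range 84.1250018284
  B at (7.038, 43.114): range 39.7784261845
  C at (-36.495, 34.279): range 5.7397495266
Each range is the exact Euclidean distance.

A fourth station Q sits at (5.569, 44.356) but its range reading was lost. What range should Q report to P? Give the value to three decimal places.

38.744

eq1: (x − 44.712)² + (y + 4.186)² = 84.1250018284²
eq2: (x − 7.038)² + (y − 43.114)² = 39.7784261845²
eq3: (x + 36.495)² + (y − 34.279)² = 5.7397495266²
eq1−eq2, eq1−eq3 (x²,y² cancel):
  -75.348·x + 94.600·y = 5386.357643
  -162.414·x + 76.930·y = 7534.320534
det = -75.348·76.930 − 94.600·-162.414 = 9567.842760
x = (5386.357643·76.930 − 94.600·7534.320534) / 9567.842760 = -31.185110
y = (-75.348·7534.320534 − 5386.357643·-162.414) / 9567.842760 = 32.099598
|P − Q| = √((-31.185110 − 5.569)² + (32.099598 − 44.356)²) = 38.743825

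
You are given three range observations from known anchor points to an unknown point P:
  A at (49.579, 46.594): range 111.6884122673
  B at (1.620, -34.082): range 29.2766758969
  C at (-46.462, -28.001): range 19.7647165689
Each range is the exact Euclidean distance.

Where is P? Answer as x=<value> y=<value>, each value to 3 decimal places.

x=-27.657 y=-34.084

eq1: (x − 49.579)² + (y − 46.594)² = 111.6884122673²
eq2: (x − 1.620)² + (y + 34.082)² = 29.2766758969²
eq3: (x + 46.462)² + (y + 28.001)² = 19.7647165689²
eq3−eq1, eq3−eq2 (x²,y² cancel):
  192.082·x + 149.190·y = -10397.352782
  96.164·x − 12.162·y = -2245.046052
det = 192.082·-12.162 − 149.190·96.164 = -16682.808444
x = (-10397.352782·-12.162 − 149.190·-2245.046052) / -16682.808444 = -27.656676
y = (192.082·-2245.046052 − -10397.352782·96.164) / -16682.808444 = -34.084075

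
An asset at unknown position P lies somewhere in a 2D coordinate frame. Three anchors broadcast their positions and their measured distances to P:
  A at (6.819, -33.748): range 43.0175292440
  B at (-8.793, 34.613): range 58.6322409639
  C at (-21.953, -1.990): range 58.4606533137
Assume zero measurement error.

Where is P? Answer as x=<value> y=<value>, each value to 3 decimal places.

x=36.504 y=-2.615

eq1: (x − 6.819)² + (y + 33.748)² = 43.0175292440²
eq2: (x + 8.793)² + (y − 34.613)² = 58.6322409639²
eq3: (x + 21.953)² + (y + 1.990)² = 58.4606533137²
eq3−eq1, eq3−eq2 (x²,y² cancel):
  57.544·x − 63.516·y = 2266.672120
  26.320·x + 73.206·y = 769.390614
det = 57.544·73.206 − -63.516·26.320 = 5884.307184
x = (2266.672120·73.206 − -63.516·769.390614) / 5884.307184 = 36.504317
y = (57.544·769.390614 − 2266.672120·26.320) / 5884.307184 = -2.614581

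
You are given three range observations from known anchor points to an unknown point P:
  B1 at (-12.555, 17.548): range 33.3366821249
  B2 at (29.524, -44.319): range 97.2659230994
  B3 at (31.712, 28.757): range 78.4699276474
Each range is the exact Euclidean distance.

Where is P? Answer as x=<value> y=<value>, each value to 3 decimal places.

x=-45.889 y=17.110

eq1: (x + 12.555)² + (y − 17.548)² = 33.3366821249²
eq2: (x − 29.524)² + (y + 44.319)² = 97.2659230994²
eq3: (x − 31.712)² + (y − 28.757)² = 78.4699276474²
eq1−eq3, eq1−eq2 (x²,y² cancel):
  88.534·x + 22.418·y = -3679.139506
  84.158·x − 123.734·y = -5979.045413
det = 88.534·-123.734 − 22.418·84.158 = -12841.320000
x = (-3679.139506·-123.734 − 22.418·-5979.045413) / -12841.320000 = -45.888810
y = (88.534·-5979.045413 − -3679.139506·84.158) / -12841.320000 = 17.110374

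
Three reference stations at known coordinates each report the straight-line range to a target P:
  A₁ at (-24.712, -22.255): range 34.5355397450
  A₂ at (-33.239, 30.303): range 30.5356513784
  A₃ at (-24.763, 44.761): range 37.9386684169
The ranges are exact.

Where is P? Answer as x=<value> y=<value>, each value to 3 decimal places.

eq1: (x + 24.712)² + (y + 22.255)² = 34.5355397450²
eq2: (x + 33.239)² + (y − 30.303)² = 30.5356513784²
eq3: (x + 24.763)² + (y − 44.761)² = 37.9386684169²
eq1−eq2, eq1−eq3 (x²,y² cancel):
  -17.054·x + 105.116·y = 1177.412461
  -0.102·x + 134.032·y = 1264.146265
det = -17.054·134.032 − 105.116·-0.102 = -2275.059896
x = (1177.412461·134.032 − 105.116·1264.146265) / -2275.059896 = -10.957491
y = (-17.054·1264.146265 − 1177.412461·-0.102) / -2275.059896 = 9.423336

x=-10.957 y=9.423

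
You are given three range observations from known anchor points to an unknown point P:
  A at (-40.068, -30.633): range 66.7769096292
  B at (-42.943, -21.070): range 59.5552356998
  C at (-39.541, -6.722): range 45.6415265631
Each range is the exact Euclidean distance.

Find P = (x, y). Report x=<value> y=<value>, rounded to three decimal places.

eq1: (x + 40.068)² + (y + 30.633)² = 66.7769096292²
eq2: (x + 42.943)² + (y + 21.070)² = 59.5552356998²
eq3: (x + 39.541)² + (y + 6.722)² = 45.6415265631²
eq1−eq3, eq1−eq2 (x²,y² cancel):
  1.054·x + 47.822·y = 1440.857365
  -5.750·x + 19.126·y = 656.550396
det = 1.054·19.126 − 47.822·-5.750 = 295.135304
x = (1440.857365·19.126 − 47.822·656.550396) / 295.135304 = -13.010016
y = (1.054·656.550396 − 1440.857365·-5.750) / 295.135304 = 30.416334

x=-13.010 y=30.416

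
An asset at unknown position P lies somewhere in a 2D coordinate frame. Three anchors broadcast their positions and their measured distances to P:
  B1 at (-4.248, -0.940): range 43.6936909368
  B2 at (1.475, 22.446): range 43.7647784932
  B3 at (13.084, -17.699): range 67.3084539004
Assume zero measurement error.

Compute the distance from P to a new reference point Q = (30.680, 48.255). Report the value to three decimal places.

77.992

eq1: (x + 4.248)² + (y + 0.940)² = 43.6936909368²
eq2: (x − 1.475)² + (y − 22.446)² = 43.7647784932²
eq3: (x − 13.084)² + (y + 17.699)² = 67.3084539004²
eq3−eq2, eq3−eq1 (x²,y² cancel):
  -23.218·x + 80.290·y = 2636.625014
  -34.664·x + 33.518·y = 2155.772786
det = -23.218·33.518 − 80.290·-34.664 = 2004.951636
x = (2636.625014·33.518 − 80.290·2155.772786) / 2004.951636 = -42.251692
y = (-23.218·2155.772786 − 2636.625014·-34.664) / 2004.951636 = 20.620566
|P − Q| = √((-42.251692 − 30.680)² + (20.620566 − 48.255)²) = 77.991626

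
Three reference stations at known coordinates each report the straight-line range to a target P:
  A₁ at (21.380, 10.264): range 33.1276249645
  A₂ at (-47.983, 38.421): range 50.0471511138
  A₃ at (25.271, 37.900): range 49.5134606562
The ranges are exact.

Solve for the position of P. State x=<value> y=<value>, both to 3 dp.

x=-11.233 y=4.448

eq1: (x − 21.380)² + (y − 10.264)² = 33.1276249645²
eq2: (x + 47.983)² + (y − 38.421)² = 50.0471511138²
eq3: (x − 25.271)² + (y − 37.900)² = 49.5134606562²
eq3−eq1, eq3−eq2 (x²,y² cancel):
  -7.782·x − 55.272·y = -158.436095
  -146.508·x + 1.042·y = 1650.373541
det = -7.782·1.042 − -55.272·-146.508 = -8105.899020
x = (-158.436095·1.042 − -55.272·1650.373541) / -8105.899020 = -11.233098
y = (-7.782·1650.373541 − -158.436095·-146.508) / -8105.899020 = 4.448040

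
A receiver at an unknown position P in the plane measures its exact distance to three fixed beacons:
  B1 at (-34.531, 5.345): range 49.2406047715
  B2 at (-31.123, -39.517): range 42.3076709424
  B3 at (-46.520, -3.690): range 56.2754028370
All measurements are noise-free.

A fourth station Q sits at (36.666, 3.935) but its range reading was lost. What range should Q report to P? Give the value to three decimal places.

eq1: (x + 34.531)² + (y − 5.345)² = 49.2406047715²
eq2: (x + 31.123)² + (y + 39.517)² = 42.3076709424²
eq3: (x + 46.520)² + (y + 3.690)² = 56.2754028370²
eq2−eq3, eq2−eq1 (x²,y² cancel):
  -30.794·x + 71.654·y = -1729.489862
  -6.816·x + 89.724·y = -1943.973570
det = -30.794·89.724 − 71.654·-6.816 = -2274.567192
x = (-1729.489862·89.724 − 71.654·-1943.973570) / -2274.567192 = 6.982984
y = (-30.794·-1943.973570 − -1729.489862·-6.816) / -2274.567192 = -21.135678
|P − Q| = √((6.982984 − 36.666)² + (-21.135678 − 3.935)²) = 38.853833

38.854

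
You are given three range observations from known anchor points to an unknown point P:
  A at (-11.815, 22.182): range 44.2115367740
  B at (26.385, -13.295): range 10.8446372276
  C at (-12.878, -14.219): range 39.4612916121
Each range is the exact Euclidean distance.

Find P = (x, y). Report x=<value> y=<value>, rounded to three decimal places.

x=24.823 y=-2.563

eq1: (x + 11.815)² + (y − 22.182)² = 44.2115367740²
eq2: (x − 26.385)² + (y + 13.295)² = 10.8446372276²
eq3: (x + 12.878)² + (y + 14.219)² = 39.4612916121²
eq3−eq2, eq3−eq1 (x²,y² cancel):
  78.526·x + 1.848·y = 1944.489784
  2.126·x + 72.802·y = -133.853944
det = 78.526·72.802 − 1.848·2.126 = 5712.921004
x = (1944.489784·72.802 − 1.848·-133.853944) / 5712.921004 = 24.822697
y = (78.526·-133.853944 − 1944.489784·2.126) / 5712.921004 = -2.563487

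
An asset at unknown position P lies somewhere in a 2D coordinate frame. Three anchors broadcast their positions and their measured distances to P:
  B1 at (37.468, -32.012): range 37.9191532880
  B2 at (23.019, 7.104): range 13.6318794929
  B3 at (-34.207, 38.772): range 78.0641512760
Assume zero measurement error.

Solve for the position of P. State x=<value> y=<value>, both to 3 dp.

eq1: (x − 37.468)² + (y + 32.012)² = 37.9191532880²
eq2: (x − 23.019)² + (y − 7.104)² = 13.6318794929²
eq3: (x + 34.207)² + (y − 38.772)² = 78.0641512760²
eq3−eq2, eq3−eq1 (x²,y² cancel):
  114.452·x − 63.336·y = 3815.137920
  143.350·x − 141.568·y = 4411.381863
det = 114.452·-141.568 − -63.336·143.350 = -7123.525136
x = (3815.137920·-141.568 − -63.336·4411.381863) / -7123.525136 = 36.597353
y = (114.452·4411.381863 − 3815.137920·143.350) / -7123.525136 = 5.897157

x=36.597 y=5.897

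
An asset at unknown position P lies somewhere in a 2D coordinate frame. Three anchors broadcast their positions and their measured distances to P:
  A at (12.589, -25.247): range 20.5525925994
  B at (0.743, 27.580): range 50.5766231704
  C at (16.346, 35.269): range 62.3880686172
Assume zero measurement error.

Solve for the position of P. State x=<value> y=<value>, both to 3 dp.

x=-7.748 y=-22.279

eq1: (x − 12.589)² + (y + 25.247)² = 20.5525925994²
eq2: (x − 0.743)² + (y − 27.580)² = 50.5766231704²
eq3: (x − 16.346)² + (y − 35.269)² = 62.3880686172²
eq2−eq1, eq2−eq3 (x²,y² cancel):
  23.692·x − 105.654·y = 2170.271230
  31.206·x + 15.378·y = -584.390666
det = 23.692·15.378 − -105.654·31.206 = 3661.374300
x = (2170.271230·15.378 − -105.654·-584.390666) / 3661.374300 = -7.748124
y = (23.692·-584.390666 − 2170.271230·31.206) / 3661.374300 = -22.278757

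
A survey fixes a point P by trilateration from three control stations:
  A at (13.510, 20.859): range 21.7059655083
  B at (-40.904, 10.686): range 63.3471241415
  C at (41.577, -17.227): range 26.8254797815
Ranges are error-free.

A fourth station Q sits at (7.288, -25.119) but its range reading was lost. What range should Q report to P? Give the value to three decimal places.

29.583

eq1: (x − 13.510)² + (y − 20.859)² = 21.7059655083²
eq2: (x + 40.904)² + (y − 10.686)² = 63.3471241415²
eq3: (x − 41.577)² + (y + 17.227)² = 26.8254797815²
eq1−eq3, eq1−eq2 (x²,y² cancel):
  56.134·x − 76.172·y = 1159.341050
  -108.828·x − 20.346·y = -2371.999367
det = 56.134·-20.346 − -76.172·-108.828 = -9431.748780
x = (1159.341050·-20.346 − -76.172·-2371.999367) / -9431.748780 = 21.657478
y = (56.134·-2371.999367 − 1159.341050·-108.828) / -9431.748780 = 0.740164
|P − Q| = √((21.657478 − 7.288)² + (0.740164 − -25.119)²) = 29.583412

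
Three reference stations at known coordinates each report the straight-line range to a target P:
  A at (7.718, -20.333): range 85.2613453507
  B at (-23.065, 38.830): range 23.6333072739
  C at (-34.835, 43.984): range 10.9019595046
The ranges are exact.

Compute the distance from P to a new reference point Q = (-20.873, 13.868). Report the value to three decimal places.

eq1: (x − 7.718)² + (y + 20.333)² = 85.2613453507²
eq2: (x + 23.065)² + (y − 38.830)² = 23.6333072739²
eq3: (x + 34.835)² + (y − 43.984)² = 10.9019595046²
eq1−eq3, eq1−eq2 (x²,y² cancel):
  -85.106·x + 128.634·y = 9825.715358
  -61.566·x + 118.326·y = 8277.728510
det = -85.106·118.326 − 128.634·-61.566 = -2150.771712
x = (9825.715358·118.326 − 128.634·8277.728510) / -2150.771712 = -45.490772
y = (-85.106·8277.728510 − 9825.715358·-61.566) / -2150.771712 = 46.287744
|P − Q| = √((-45.490772 − -20.873)² + (46.287744 − 13.868)²) = 40.707180

40.707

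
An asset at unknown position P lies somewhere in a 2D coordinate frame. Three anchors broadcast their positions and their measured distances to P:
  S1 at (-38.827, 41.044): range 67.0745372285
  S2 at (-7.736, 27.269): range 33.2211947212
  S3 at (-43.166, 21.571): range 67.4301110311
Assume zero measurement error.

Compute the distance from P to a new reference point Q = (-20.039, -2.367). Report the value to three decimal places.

eq1: (x + 38.827)² + (y − 41.044)² = 67.0745372285²
eq2: (x + 7.736)² + (y − 27.269)² = 33.2211947212²
eq3: (x + 43.166)² + (y − 21.571)² = 67.4301110311²
eq3−eq2, eq3−eq1 (x²,y² cancel):
  70.860·x + 11.396·y = 1918.004555
  8.678·x + 38.946·y = 911.360597
det = 70.860·38.946 − 11.396·8.678 = 2660.819072
x = (1918.004555·38.946 − 11.396·911.360597) / 2660.819072 = 24.170279
y = (70.860·911.360597 − 1918.004555·8.678) / 2660.819072 = 18.014967
|P − Q| = √((24.170279 − -20.039)² + (18.014967 − -2.367)²) = 48.681464

48.681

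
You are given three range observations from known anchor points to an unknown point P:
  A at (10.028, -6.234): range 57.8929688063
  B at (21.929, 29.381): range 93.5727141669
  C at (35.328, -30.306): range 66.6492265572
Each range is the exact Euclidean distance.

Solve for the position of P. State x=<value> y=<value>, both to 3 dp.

eq1: (x − 10.028)² + (y + 6.234)² = 57.8929688063²
eq2: (x − 21.929)² + (y − 29.381)² = 93.5727141669²
eq3: (x − 35.328)² + (y + 30.306)² = 66.6492265572²
eq3−eq2, eq3−eq1 (x²,y² cancel):
  -26.798·x + 119.374·y = -5136.130454
  -50.600·x + 48.144·y = -936.574117
det = -26.798·48.144 − 119.374·-50.600 = 4750.161488
x = (-5136.130454·48.144 − 119.374·-936.574117) / 4750.161488 = -28.519297
y = (-26.798·-936.574117 − -5136.130454·-50.600) / 4750.161488 = -49.427770

x=-28.519 y=-49.428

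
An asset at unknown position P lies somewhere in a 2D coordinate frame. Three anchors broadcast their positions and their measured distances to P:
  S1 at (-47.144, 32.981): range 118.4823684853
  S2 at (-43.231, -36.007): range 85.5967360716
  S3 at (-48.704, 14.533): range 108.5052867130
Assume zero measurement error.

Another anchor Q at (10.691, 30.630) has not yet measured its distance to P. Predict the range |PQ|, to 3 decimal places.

eq1: (x + 47.144)² + (y − 32.981)² = 118.4823684853²
eq2: (x + 43.231)² + (y + 36.007)² = 85.5967360716²
eq3: (x + 48.704)² + (y − 14.533)² = 108.5052867130²
eq1−eq3, eq1−eq2 (x²,y² cancel):
  -3.120·x − 36.896·y = 1537.659005
  7.826·x − 137.976·y = 6566.390729
det = -3.120·-137.976 − -36.896·7.826 = 719.233216
x = (1537.659005·-137.976 − -36.896·6566.390729) / 719.233216 = 41.868914
y = (-3.120·6566.390729 − 1537.659005·7.826) / 719.233216 = -45.216013
|P − Q| = √((41.868914 − 10.691)² + (-45.216013 − 30.630)²) = 82.004146

82.004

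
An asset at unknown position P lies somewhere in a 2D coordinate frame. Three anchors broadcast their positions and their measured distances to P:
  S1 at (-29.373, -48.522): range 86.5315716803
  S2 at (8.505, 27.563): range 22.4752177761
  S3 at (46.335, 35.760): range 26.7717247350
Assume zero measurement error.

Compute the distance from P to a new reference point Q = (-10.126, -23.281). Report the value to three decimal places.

eq1: (x + 29.373)² + (y + 48.522)² = 86.5315716803²
eq2: (x − 8.505)² + (y − 27.563)² = 22.4752177761²
eq3: (x − 46.335)² + (y − 35.760)² = 26.7717247350²
eq1−eq3, eq1−eq2 (x²,y² cancel):
  151.416·x + 168.564·y = 6979.539864
  75.756·x + 152.170·y = 4597.473864
det = 151.416·152.170 − 168.564·75.756 = 10271.238336
x = (6979.539864·152.170 − 168.564·4597.473864) / 10271.238336 = 27.952618
y = (151.416·4597.473864 − 6979.539864·75.756) / 10271.238336 = 16.296874
|P − Q| = √((27.952618 − -10.126)² + (16.296874 − -23.281)²) = 54.921665

54.922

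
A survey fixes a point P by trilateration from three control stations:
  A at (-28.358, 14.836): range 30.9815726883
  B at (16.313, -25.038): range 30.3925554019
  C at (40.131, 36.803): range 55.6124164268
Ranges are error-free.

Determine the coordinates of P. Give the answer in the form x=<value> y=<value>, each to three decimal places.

x=-1.314 y=-0.279

eq1: (x + 28.358)² + (y − 14.836)² = 30.9815726883²
eq2: (x − 16.313)² + (y + 25.038)² = 30.3925554019²
eq3: (x − 40.131)² + (y − 36.803)² = 55.6124164268²
eq2−eq1, eq2−eq3 (x²,y² cancel):
  -89.342·x + 79.748·y = 95.117225
  47.636·x + 123.682·y = -97.090880
det = -89.342·123.682 − 79.748·47.636 = -14848.872972
x = (95.117225·123.682 − 79.748·-97.090880) / -14848.872972 = -1.313709
y = (-89.342·-97.090880 − 95.117225·47.636) / -14848.872972 = -0.279031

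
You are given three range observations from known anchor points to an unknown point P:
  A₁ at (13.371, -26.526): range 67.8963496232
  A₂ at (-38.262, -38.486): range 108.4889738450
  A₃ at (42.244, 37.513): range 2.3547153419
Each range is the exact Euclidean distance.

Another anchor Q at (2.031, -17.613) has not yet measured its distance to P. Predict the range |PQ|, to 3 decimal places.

65.907

eq1: (x − 13.371)² + (y + 26.526)² = 67.8963496232²
eq2: (x + 38.262)² + (y + 38.486)² = 108.4889738450²
eq3: (x − 42.244)² + (y − 37.513)² = 2.3547153419²
eq3−eq1, eq3−eq2 (x²,y² cancel):
  -57.746·x − 128.078·y = -6913.737996
  -161.012·x − 151.998·y = -12010.940627
det = -57.746·-151.998 − -128.078·-161.012 = -11844.818428
x = (-6913.737996·-151.998 − -128.078·-12010.940627) / -11844.818428 = 41.154105
y = (-57.746·-12010.940627 − -6913.737996·-161.012) / -11844.818428 = 35.425702
|P − Q| = √((41.154105 − 2.031)² + (35.425702 − -17.613)²) = 65.906914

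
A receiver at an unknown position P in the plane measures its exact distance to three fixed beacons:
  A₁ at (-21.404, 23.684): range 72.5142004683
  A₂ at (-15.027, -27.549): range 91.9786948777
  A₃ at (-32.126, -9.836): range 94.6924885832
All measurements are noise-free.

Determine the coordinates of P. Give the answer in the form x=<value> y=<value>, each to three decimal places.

eq1: (x + 21.404)² + (y − 23.684)² = 72.5142004683²
eq2: (x + 15.027)² + (y + 27.549)² = 91.9786948777²
eq3: (x + 32.126)² + (y + 9.836)² = 94.6924885832²
eq2−eq1, eq2−eq3 (x²,y² cancel):
  -12.754·x + 102.466·y = 3236.075984
  -34.198·x + 35.426·y = -362.518441
det = -12.754·35.426 − 102.466·-34.198 = 3052.309064
x = (3236.075984·35.426 − 102.466·-362.518441) / 3052.309064 = 49.728595
y = (-12.754·-362.518441 − 3236.075984·-34.198) / 3052.309064 = 37.771695

x=49.729 y=37.772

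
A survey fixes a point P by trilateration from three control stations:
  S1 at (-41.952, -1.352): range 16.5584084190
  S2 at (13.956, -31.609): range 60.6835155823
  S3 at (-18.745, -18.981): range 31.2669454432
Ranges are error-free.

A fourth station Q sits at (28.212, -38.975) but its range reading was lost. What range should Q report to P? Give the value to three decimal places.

76.226

eq1: (x + 41.952)² + (y + 1.352)² = 16.5584084190²
eq2: (x − 13.956)² + (y + 31.609)² = 60.6835155823²
eq3: (x + 18.745)² + (y + 18.981)² = 31.2669454432²
eq1−eq2, eq1−eq3 (x²,y² cancel):
  111.816·x − 60.514·y = -3976.207565
  46.414·x − 35.258·y = -1753.585810
det = 111.816·-35.258 − -60.514·46.414 = -1133.711732
x = (-3976.207565·-35.258 − -60.514·-1753.585810) / -1133.711732 = -30.057583
y = (111.816·-1753.585810 − -3976.207565·46.414) / -1133.711732 = 10.167711
|P − Q| = √((-30.057583 − 28.212)² + (10.167711 − -38.975)²) = 76.225654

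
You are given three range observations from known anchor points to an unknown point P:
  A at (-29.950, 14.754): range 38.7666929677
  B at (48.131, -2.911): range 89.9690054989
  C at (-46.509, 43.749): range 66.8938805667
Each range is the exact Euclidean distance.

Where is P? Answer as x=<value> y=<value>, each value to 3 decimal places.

eq1: (x + 29.950)² + (y − 14.754)² = 38.7666929677²
eq2: (x − 48.131)² + (y + 2.911)² = 89.9690054989²
eq3: (x + 46.509)² + (y − 43.749)² = 66.8938805667²
eq2−eq1, eq2−eq3 (x²,y² cancel):
  -156.162·x + 35.330·y = 5381.181401
  -189.280·x + 93.320·y = 5371.625693
det = -156.162·93.320 − 35.330·-189.280 = -7885.775440
x = (5381.181401·93.320 − 35.330·5371.625693) / -7885.775440 = -39.614660
y = (-156.162·5371.625693 − 5381.181401·-189.280) / -7885.775440 = -22.788653

x=-39.615 y=-22.789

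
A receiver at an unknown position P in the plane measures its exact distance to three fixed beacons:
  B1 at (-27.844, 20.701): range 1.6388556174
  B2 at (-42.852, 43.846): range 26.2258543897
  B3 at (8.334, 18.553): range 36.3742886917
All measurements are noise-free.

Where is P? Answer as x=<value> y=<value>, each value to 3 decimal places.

eq1: (x + 27.844)² + (y − 20.701)² = 1.6388556174²
eq2: (x + 42.852)² + (y − 43.846)² = 26.2258543897²
eq3: (x − 8.334)² + (y − 18.553)² = 36.3742886917²
eq3−eq2, eq3−eq1 (x²,y² cancel):
  -102.372·x + 50.586·y = 3980.389694
  -72.356·x + 4.296·y = 2110.553402
det = -102.372·4.296 − 50.586·-72.356 = 3220.410504
x = (3980.389694·4.296 − 50.586·2110.553402) / 3220.410504 = -27.842631
y = (-102.372·2110.553402 − 3980.389694·-72.356) / 3220.410504 = 22.339855

x=-27.843 y=22.340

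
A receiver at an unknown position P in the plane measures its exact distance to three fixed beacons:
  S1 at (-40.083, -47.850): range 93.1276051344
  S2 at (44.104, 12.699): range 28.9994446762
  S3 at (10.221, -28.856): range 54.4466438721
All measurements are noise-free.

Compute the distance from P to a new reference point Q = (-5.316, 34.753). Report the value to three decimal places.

25.131

eq1: (x + 40.083)² + (y + 47.850)² = 93.1276051344²
eq2: (x − 44.104)² + (y − 12.699)² = 28.9994446762²
eq3: (x − 10.221)² + (y + 28.856)² = 54.4466438721²
eq1−eq3, eq1−eq2 (x²,y² cancel):
  100.608·x + 37.988·y = 2749.181997
  168.374·x + 121.098·y = 6041.941075
det = 100.608·121.098 − 37.988·168.374 = 5787.236072
x = (2749.181997·121.098 − 37.988·6041.941075) / 5787.236072 = 17.866764
y = (100.608·6041.941075 − 2749.181997·168.374) / 5787.236072 = 25.051136
|P − Q| = √((17.866764 − -5.316)² + (25.051136 − 34.753)²) = 25.130992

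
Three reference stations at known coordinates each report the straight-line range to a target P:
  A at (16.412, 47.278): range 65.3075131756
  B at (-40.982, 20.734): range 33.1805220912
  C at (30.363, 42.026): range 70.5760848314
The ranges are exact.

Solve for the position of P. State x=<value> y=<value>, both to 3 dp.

x=-21.343 y=-6.010

eq1: (x − 16.412)² + (y − 47.278)² = 65.3075131756²
eq2: (x + 40.982)² + (y − 20.734)² = 33.1805220912²
eq3: (x − 30.363)² + (y − 42.026)² = 70.5760848314²
eq1−eq2, eq1−eq3 (x²,y² cancel):
  -114.788·x − 53.088·y = 2768.984283
  27.902·x − 10.504·y = -532.379056
det = -114.788·-10.504 − -53.088·27.902 = 2686.994528
x = (2768.984283·-10.504 − -53.088·-532.379056) / 2686.994528 = -21.342935
y = (-114.788·-532.379056 − 2768.984283·27.902) / 2686.994528 = -6.010236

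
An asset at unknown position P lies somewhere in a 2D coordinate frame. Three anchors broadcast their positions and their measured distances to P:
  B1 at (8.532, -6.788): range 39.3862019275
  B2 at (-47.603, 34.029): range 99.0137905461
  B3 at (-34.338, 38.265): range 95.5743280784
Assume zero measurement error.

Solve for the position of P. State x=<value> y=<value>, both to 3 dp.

eq1: (x − 8.532)² + (y + 6.788)² = 39.3862019275²
eq2: (x + 47.603)² + (y − 34.029)² = 99.0137905461²
eq3: (x + 34.338)² + (y − 38.265)² = 95.5743280784²
eq3−eq1, eq3−eq2 (x²,y² cancel):
  85.740·x − 90.106·y = 5058.742784
  -26.530·x − 8.472·y = 111.431450
det = 85.740·-8.472 − -90.106·-26.530 = -3116.901460
x = (5058.742784·-8.472 − -90.106·111.431450) / -3116.901460 = 10.528734
y = (85.740·111.431450 − 5058.742784·-26.530) / -3116.901460 = -46.123556

x=10.529 y=-46.124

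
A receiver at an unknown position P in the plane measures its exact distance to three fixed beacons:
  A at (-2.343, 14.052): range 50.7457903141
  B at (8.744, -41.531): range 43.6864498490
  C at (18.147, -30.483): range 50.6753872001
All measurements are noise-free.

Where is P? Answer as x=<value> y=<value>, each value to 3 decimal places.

x=-32.397 y=-26.837

eq1: (x + 2.343)² + (y − 14.052)² = 50.7457903141²
eq2: (x − 8.744)² + (y + 41.531)² = 43.6864498490²
eq3: (x − 18.147)² + (y + 30.483)² = 50.6753872001²
eq2−eq1, eq2−eq3 (x²,y² cancel):
  -22.174·x + 111.166·y = -2264.962478
  18.806·x + 22.096·y = -1202.243566
det = -22.174·22.096 − 111.166·18.806 = -2580.544500
x = (-2264.962478·22.096 − 111.166·-1202.243566) / -2580.544500 = -32.397038
y = (-22.174·-1202.243566 − -2264.962478·18.806) / -2580.544500 = -26.836752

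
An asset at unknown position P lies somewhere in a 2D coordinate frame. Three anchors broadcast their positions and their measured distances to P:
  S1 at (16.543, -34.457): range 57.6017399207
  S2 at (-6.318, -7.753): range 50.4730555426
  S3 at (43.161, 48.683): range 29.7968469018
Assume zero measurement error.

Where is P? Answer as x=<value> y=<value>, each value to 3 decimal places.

eq1: (x − 16.543)² + (y + 34.457)² = 57.6017399207²
eq2: (x + 6.318)² + (y + 7.753)² = 50.4730555426²
eq3: (x − 43.161)² + (y − 48.683)² = 29.7968469018²
eq1−eq2, eq1−eq3 (x²,y² cancel):
  -45.722·x + 53.408·y = -590.498459
  53.236·x + 166.280·y = 5202.059069
det = -45.722·166.280 − 53.408·53.236 = -10445.882448
x = (-590.498459·166.280 − 53.408·5202.059069) / -10445.882448 = 35.996926
y = (-45.722·5202.059069 − -590.498459·53.236) / -10445.882448 = 19.760204

x=35.997 y=19.760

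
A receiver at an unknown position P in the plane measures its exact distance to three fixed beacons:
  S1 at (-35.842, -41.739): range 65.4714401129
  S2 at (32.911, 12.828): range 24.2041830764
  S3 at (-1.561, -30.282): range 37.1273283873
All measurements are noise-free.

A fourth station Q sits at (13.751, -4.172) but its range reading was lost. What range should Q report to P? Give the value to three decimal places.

eq1: (x + 35.842)² + (y + 41.739)² = 65.4714401129²
eq2: (x − 32.911)² + (y − 12.828)² = 24.2041830764²
eq3: (x + 1.561)² + (y + 30.282)² = 37.1273283873²
eq2−eq3, eq2−eq1 (x²,y² cancel):
  -68.944·x − 86.220·y = -1120.851295
  -137.506·x − 109.134·y = -1921.565412
det = -68.944·-109.134 − -86.220·-137.506 = -4331.632824
x = (-1120.851295·-109.134 − -86.220·-1921.565412) / -4331.632824 = 10.008786
y = (-68.944·-1921.565412 − -1120.851295·-137.506) / -4331.632824 = 4.996585
|P − Q| = √((10.008786 − 13.751)² + (4.996585 − -4.172)²) = 9.902885

9.903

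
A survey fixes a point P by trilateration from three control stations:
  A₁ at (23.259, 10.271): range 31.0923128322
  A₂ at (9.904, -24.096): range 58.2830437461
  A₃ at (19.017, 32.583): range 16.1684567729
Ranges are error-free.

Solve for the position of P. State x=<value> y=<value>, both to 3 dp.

eq1: (x − 23.259)² + (y − 10.271)² = 31.0923128322²
eq2: (x − 9.904)² + (y + 24.096)² = 58.2830437461²
eq3: (x − 19.017)² + (y − 32.583)² = 16.1684567729²
eq3−eq1, eq3−eq2 (x²,y² cancel):
  8.484·x − 44.624·y = -1482.136579
  -18.226·x − 113.358·y = -3880.085940
det = 8.484·-113.358 − -44.624·-18.226 = -1775.046296
x = (-1482.136579·-113.358 − -44.624·-3880.085940) / -1775.046296 = 2.891709
y = (8.484·-3880.085940 − -1482.136579·-18.226) / -1775.046296 = 33.763666

x=2.892 y=33.764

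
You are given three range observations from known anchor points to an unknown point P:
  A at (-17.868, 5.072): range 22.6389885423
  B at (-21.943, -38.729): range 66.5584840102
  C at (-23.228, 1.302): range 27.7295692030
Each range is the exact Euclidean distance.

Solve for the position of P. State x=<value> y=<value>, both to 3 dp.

eq1: (x + 17.868)² + (y − 5.072)² = 22.6389885423²
eq2: (x + 21.943)² + (y + 38.729)² = 66.5584840102²
eq3: (x + 23.228)² + (y − 1.302)² = 27.7295692030²
eq1−eq3, eq1−eq2 (x²,y² cancel):
  -10.720·x − 7.540·y = -60.160626
  -8.150·x − 87.602·y = -2281.067910
det = -10.720·-87.602 − -7.540·-8.150 = 877.642440
x = (-60.160626·-87.602 − -7.540·-2281.067910) / 877.642440 = -13.592165
y = (-10.720·-2281.067910 − -60.160626·-8.150) / 877.642440 = 27.303533

x=-13.592 y=27.304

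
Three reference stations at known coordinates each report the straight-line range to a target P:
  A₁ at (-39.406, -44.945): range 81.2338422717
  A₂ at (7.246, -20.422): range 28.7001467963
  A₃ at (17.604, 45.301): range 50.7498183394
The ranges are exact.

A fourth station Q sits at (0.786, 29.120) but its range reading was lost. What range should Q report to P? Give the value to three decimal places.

44.387

eq1: (x + 39.406)² + (y + 44.945)² = 81.2338422717²
eq2: (x − 7.246)² + (y + 20.422)² = 28.7001467963²
eq3: (x − 17.604)² + (y − 45.301)² = 50.7498183394²
eq1−eq2, eq1−eq3 (x²,y² cancel):
  93.304·x + 49.046·y = 2671.915443
  114.020·x + 180.492·y = 2812.588625
det = 93.304·180.492 − 49.046·114.020 = 11248.400648
x = (2671.915443·180.492 − 49.046·2812.588625) / 11248.400648 = 30.609964
y = (93.304·2812.588625 − 2671.915443·114.020) / 11248.400648 = -3.753959
|P − Q| = √((30.609964 − 0.786)² + (-3.753959 − 29.120)²) = 44.386552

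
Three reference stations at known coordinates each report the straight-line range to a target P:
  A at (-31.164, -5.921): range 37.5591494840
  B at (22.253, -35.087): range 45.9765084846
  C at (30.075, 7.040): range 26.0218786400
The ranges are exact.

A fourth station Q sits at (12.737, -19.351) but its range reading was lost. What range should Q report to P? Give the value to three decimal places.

eq1: (x + 31.164)² + (y + 5.921)² = 37.5591494840²
eq2: (x − 22.253)² + (y + 35.087)² = 45.9765084846²
eq3: (x − 30.075)² + (y − 7.040)² = 26.0218786400²
eq2−eq3, eq2−eq1 (x²,y² cancel):
  15.644·x + 84.254·y = 664.474811
  -106.834·x + 58.332·y = -16.890819
det = 15.644·58.332 − 84.254·-106.834 = 9913.737644
x = (664.474811·58.332 − 84.254·-16.890819) / 9913.737644 = 4.053291
y = (15.644·-16.890819 − 664.474811·-106.834) / 9913.737644 = 7.133965
|P − Q| = √((4.053291 − 12.737)² + (7.133965 − -19.351)²) = 27.872212

27.872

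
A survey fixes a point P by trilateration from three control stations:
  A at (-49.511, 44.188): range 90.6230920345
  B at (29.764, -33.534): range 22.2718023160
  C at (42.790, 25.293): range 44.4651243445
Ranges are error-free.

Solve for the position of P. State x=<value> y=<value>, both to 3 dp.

x=20.596 y=-13.237

eq1: (x + 49.511)² + (y − 44.188)² = 90.6230920345²
eq2: (x − 29.764)² + (y + 33.534)² = 22.2718023160²
eq3: (x − 42.790)² + (y − 25.293)² = 44.4651243445²
eq3−eq1, eq3−eq2 (x²,y² cancel):
  -184.602·x + 37.790·y = -4302.199011
  -26.052·x − 117.654·y = 1020.819008
det = -184.602·-117.654 − 37.790·-26.052 = 22703.668788
x = (-4302.199011·-117.654 − 37.790·1020.819008) / 22703.668788 = 20.595534
y = (-184.602·1020.819008 − -4302.199011·-26.052) / 22703.668788 = -13.236897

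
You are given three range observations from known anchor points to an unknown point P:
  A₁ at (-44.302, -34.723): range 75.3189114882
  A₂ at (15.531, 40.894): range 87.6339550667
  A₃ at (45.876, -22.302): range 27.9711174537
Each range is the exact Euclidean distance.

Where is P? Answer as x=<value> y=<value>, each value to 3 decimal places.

x=30.242 y=-45.496

eq1: (x + 44.302)² + (y + 34.723)² = 75.3189114882²
eq2: (x − 15.531)² + (y − 40.894)² = 87.6339550667²
eq3: (x − 45.876)² + (y + 22.302)² = 27.9711174537²
eq3−eq2, eq3−eq1 (x²,y² cancel):
  -60.690·x + 126.392·y = -7585.782052
  -180.356·x − 24.842·y = -4324.187663
det = -60.690·-24.842 − 126.392·-180.356 = 24303.216532
x = (-7585.782052·-24.842 − 126.392·-4324.187663) / 24303.216532 = 30.242446
y = (-60.690·-4324.187663 − -7585.782052·-180.356) / 24303.216532 = -45.496297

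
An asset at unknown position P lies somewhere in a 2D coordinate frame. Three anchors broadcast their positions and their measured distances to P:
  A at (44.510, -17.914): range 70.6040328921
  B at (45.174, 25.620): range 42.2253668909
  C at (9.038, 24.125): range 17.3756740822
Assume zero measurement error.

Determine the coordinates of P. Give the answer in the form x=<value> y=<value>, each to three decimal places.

eq1: (x − 44.510)² + (y + 17.914)² = 70.6040328921²
eq2: (x − 45.174)² + (y − 25.620)² = 42.2253668909²
eq3: (x − 9.038)² + (y − 24.125)² = 17.3756740822²
eq3−eq1, eq3−eq2 (x²,y² cancel):
  70.944·x − 84.078·y = -3044.664984
  72.272·x + 2.990·y = 552.306048
det = 70.944·2.990 − -84.078·72.272 = 6288.607776
x = (-3044.664984·2.990 − -84.078·552.306048) / 6288.607776 = 5.936646
y = (70.944·552.306048 − -3044.664984·72.272) / 6288.607776 = 41.221656

x=5.937 y=41.222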